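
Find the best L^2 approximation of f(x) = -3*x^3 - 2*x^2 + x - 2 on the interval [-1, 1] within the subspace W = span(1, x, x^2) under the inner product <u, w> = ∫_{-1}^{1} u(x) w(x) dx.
g(x) = -2*x^2 - 4*x/5 - 2

The best approximation g ∈ W is the orthogonal projection of f onto W. Writing g = a_0 + a_1 x + a_2 x^2, the coefficients solve the normal equations G · a = b where
  G_{ij} = <φ_i, φ_j> and b_i = <f, φ_i>, with φ_0 = 1, φ_1 = x, φ_2 = x^2.
G =
  [2, 0, 2/3]
  [0, 2/3, 0]
  [2/3, 0, 2/5],
b = (-16/3, -8/15, -32/15).
Solving gives a_0 = -2, a_1 = -4/5, a_2 = -2, so
  g(x) = -2*x^2 - 4*x/5 - 2.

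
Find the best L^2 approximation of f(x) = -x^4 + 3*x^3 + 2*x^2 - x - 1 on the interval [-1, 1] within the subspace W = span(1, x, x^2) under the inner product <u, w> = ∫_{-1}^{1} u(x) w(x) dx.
g(x) = 8*x^2/7 + 4*x/5 - 32/35

The best approximation g ∈ W is the orthogonal projection of f onto W. Writing g = a_0 + a_1 x + a_2 x^2, the coefficients solve the normal equations G · a = b where
  G_{ij} = <φ_i, φ_j> and b_i = <f, φ_i>, with φ_0 = 1, φ_1 = x, φ_2 = x^2.
G =
  [2, 0, 2/3]
  [0, 2/3, 0]
  [2/3, 0, 2/5],
b = (-16/15, 8/15, -16/105).
Solving gives a_0 = -32/35, a_1 = 4/5, a_2 = 8/7, so
  g(x) = 8*x^2/7 + 4*x/5 - 32/35.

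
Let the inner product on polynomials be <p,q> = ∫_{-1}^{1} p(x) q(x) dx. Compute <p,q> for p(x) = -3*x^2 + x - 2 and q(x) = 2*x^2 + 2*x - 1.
<p,q> = 34/15

Expand the product: p(x)·q(x) = -6*x^4 - 4*x^3 + x^2 - 5*x + 2.
∫_{-1}^{1} of each monomial x^k gives [2/(k+1) if k even, 0 if k odd]. Integrating term-by-term (or equivalently evaluating the antiderivative F(x) = -6*x^5/5 - x^4 + x^3/3 - 5*x^2/2 + 2*x at the endpoints):
  F(1) − F(−1) = -71/30 − (-139/30) = 34/15.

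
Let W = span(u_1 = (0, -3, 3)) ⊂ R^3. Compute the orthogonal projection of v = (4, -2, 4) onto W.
proj_W(v) = (0, -3, 3)

Set up U = [u_1 | ... | u_1] ∈ R^(3×1). The projector onto W = col(U) is P = U (U^T U)^(-1) U^T.
Compute U^T U =
  [18],
and U^T v = (18).
Solve U^T U · c = U^T v for the coefficients: c = (1). The projection is proj_W(v) = U c.
Check: (v - proj_W(v)) · u_1 = 0  (should be 0).
Result: proj_W(v) = (0, -3, 3).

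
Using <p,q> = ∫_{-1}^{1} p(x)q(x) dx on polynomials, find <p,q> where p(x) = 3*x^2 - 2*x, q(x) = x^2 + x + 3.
<p,q> = 88/15

Expand the product: p(x)·q(x) = 3*x^4 + x^3 + 7*x^2 - 6*x.
∫_{-1}^{1} of each monomial x^k gives [2/(k+1) if k even, 0 if k odd]. Integrating term-by-term (or equivalently evaluating the antiderivative F(x) = 3*x^5/5 + x^4/4 + 7*x^3/3 - 3*x^2 at the endpoints):
  F(1) − F(−1) = 11/60 − (-341/60) = 88/15.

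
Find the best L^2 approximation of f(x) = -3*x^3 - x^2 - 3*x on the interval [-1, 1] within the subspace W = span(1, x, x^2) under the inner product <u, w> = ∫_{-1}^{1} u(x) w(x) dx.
g(x) = -x^2 - 24*x/5

The best approximation g ∈ W is the orthogonal projection of f onto W. Writing g = a_0 + a_1 x + a_2 x^2, the coefficients solve the normal equations G · a = b where
  G_{ij} = <φ_i, φ_j> and b_i = <f, φ_i>, with φ_0 = 1, φ_1 = x, φ_2 = x^2.
G =
  [2, 0, 2/3]
  [0, 2/3, 0]
  [2/3, 0, 2/5],
b = (-2/3, -16/5, -2/5).
Solving gives a_0 = 0, a_1 = -24/5, a_2 = -1, so
  g(x) = -x^2 - 24*x/5.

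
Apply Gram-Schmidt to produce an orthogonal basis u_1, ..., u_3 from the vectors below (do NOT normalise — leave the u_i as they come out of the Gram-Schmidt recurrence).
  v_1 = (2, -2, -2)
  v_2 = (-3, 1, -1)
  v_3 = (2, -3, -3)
Orthogonal basis:
  u_1 = (2, -2, -2)
  u_2 = (-2, 0, -2)
  u_3 = (-1/6, -1/3, 1/6)

Apply the Gram-Schmidt recurrence
  u_1 = v_1
  u_i = v_i − Σ_{j<i} ((v_i · u_j) / (u_j · u_j)) · u_j.

Step by step this gives:
  u_1 = (2, -2, -2)
  u_2 = (-2, 0, -2)
  u_3 = (-1/6, -1/3, 1/6)

Orthogonality check:
  u_2 · u_1 = 0 (should be 0)
  u_3 · u_1 = 0 (should be 0)
  u_3 · u_2 = 0 (should be 0)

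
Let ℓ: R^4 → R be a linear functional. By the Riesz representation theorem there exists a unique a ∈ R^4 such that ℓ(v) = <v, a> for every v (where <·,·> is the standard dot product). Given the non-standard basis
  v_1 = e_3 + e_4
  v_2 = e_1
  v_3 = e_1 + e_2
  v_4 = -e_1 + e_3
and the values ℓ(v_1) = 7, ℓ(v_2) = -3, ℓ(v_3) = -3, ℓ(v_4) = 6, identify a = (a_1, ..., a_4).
a = (-3, 0, 3, 4)

Write a = (a_1, ..., a_4) in the standard basis. For each basis vector v_i, ℓ(v_i) = <v_i, a> is a linear equation in the a_j's. Collect the n equations into a matrix system V a = ℓ, where row i of V is v_i (expressed in the standard basis). Since V is invertible (lower-triangular with 1s on the diagonal, up to permutation), solve by back-substitution:
  V =
[[0, 0, 1, 1],
 [1, 0, 0, 0],
 [1, 1, 0, 0],
 [-1, 0, 1, 0]]
  V a = (7, -3, -3, 6)
Solving gives a = (-3, 0, 3, 4).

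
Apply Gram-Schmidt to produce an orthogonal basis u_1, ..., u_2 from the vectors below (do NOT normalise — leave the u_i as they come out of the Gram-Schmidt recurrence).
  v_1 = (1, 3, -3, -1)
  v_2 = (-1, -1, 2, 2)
Orthogonal basis:
  u_1 = (1, 3, -3, -1)
  u_2 = (-2/5, 4/5, 1/5, 7/5)

Apply the Gram-Schmidt recurrence
  u_1 = v_1
  u_i = v_i − Σ_{j<i} ((v_i · u_j) / (u_j · u_j)) · u_j.

Step by step this gives:
  u_1 = (1, 3, -3, -1)
  u_2 = (-2/5, 4/5, 1/5, 7/5)

Orthogonality check:
  u_2 · u_1 = 0 (should be 0)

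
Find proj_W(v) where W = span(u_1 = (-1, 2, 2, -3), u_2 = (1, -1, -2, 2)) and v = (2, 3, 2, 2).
proj_W(v) = (1/11, 6/11, -2/11, -5/11)

Set up U = [u_1 | ... | u_2] ∈ R^(4×2). The projector onto W = col(U) is P = U (U^T U)^(-1) U^T.
Compute U^T U =
  [18, -13]
  [-13, 10],
and U^T v = (2, -1).
Solve U^T U · c = U^T v for the coefficients: c = (7/11, 8/11). The projection is proj_W(v) = U c.
Check: (v - proj_W(v)) · u_1 = 0  (should be 0).
Check: (v - proj_W(v)) · u_2 = 0  (should be 0).
Result: proj_W(v) = (1/11, 6/11, -2/11, -5/11).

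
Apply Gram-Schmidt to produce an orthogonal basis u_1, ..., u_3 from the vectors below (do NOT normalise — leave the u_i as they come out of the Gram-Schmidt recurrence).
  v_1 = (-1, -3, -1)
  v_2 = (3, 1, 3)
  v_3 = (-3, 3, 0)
Orthogonal basis:
  u_1 = (-1, -3, -1)
  u_2 = (24/11, -16/11, 24/11)
  u_3 = (-3/2, 0, 3/2)

Apply the Gram-Schmidt recurrence
  u_1 = v_1
  u_i = v_i − Σ_{j<i} ((v_i · u_j) / (u_j · u_j)) · u_j.

Step by step this gives:
  u_1 = (-1, -3, -1)
  u_2 = (24/11, -16/11, 24/11)
  u_3 = (-3/2, 0, 3/2)

Orthogonality check:
  u_2 · u_1 = 0 (should be 0)
  u_3 · u_1 = 0 (should be 0)
  u_3 · u_2 = 0 (should be 0)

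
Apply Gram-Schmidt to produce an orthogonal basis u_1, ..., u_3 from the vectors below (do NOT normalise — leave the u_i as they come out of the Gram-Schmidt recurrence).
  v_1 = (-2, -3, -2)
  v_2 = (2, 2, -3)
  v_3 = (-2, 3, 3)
Orthogonal basis:
  u_1 = (-2, -3, -2)
  u_2 = (26/17, 22/17, -59/17)
  u_3 = (-50/21, 500/273, -100/273)

Apply the Gram-Schmidt recurrence
  u_1 = v_1
  u_i = v_i − Σ_{j<i} ((v_i · u_j) / (u_j · u_j)) · u_j.

Step by step this gives:
  u_1 = (-2, -3, -2)
  u_2 = (26/17, 22/17, -59/17)
  u_3 = (-50/21, 500/273, -100/273)

Orthogonality check:
  u_2 · u_1 = 0 (should be 0)
  u_3 · u_1 = 0 (should be 0)
  u_3 · u_2 = 0 (should be 0)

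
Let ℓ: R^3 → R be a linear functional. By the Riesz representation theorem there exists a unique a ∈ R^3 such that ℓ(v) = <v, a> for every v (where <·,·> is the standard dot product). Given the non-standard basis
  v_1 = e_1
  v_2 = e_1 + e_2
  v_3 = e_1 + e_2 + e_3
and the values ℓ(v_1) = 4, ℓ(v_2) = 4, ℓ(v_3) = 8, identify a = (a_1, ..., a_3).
a = (4, 0, 4)

Write a = (a_1, ..., a_3) in the standard basis. For each basis vector v_i, ℓ(v_i) = <v_i, a> is a linear equation in the a_j's. Collect the n equations into a matrix system V a = ℓ, where row i of V is v_i (expressed in the standard basis). Since V is invertible (lower-triangular with 1s on the diagonal, up to permutation), solve by back-substitution:
  V =
[[1, 0, 0],
 [1, 1, 0],
 [1, 1, 1]]
  V a = (4, 4, 8)
Solving gives a = (4, 0, 4).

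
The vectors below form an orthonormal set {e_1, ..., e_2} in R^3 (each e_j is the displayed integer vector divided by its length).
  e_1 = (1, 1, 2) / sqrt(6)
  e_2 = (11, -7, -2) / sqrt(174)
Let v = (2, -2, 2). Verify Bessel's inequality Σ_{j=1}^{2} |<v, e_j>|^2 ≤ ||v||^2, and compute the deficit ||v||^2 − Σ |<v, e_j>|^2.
Σ |<v, e_j>|^2 = 248/29; ||v||^2 = 12; deficit = 100/29

Write each e_j = u_j / sqrt(<u_j, u_j>) where u_j is the displayed integer vector. Then <v, e_j> = <v, u_j> / sqrt(<u_j, u_j>), so |<v, e_j>|^2 = <v, u_j>^2 / <u_j, u_j>.
Coefficients: <v, e_1> = 4/sqrt(6), <v, e_2> = 32/sqrt(174).
Square and sum: Σ |<v, e_j>|^2 = 248/29.
Compute ||v||^2 = v·v = 12.
Deficit = 12 − 248/29 = 100/29 ≥ 0, confirming Bessel's inequality. (The deficit equals ||v − Σ <v,e_j> e_j||^2, the squared distance from v to span{e_j}.)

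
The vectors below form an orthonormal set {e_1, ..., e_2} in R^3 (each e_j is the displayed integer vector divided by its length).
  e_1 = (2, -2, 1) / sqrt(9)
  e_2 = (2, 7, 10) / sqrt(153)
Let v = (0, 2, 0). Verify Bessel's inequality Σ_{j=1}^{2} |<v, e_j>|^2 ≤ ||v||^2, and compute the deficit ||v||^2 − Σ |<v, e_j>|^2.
Σ |<v, e_j>|^2 = 52/17; ||v||^2 = 4; deficit = 16/17

Write each e_j = u_j / sqrt(<u_j, u_j>) where u_j is the displayed integer vector. Then <v, e_j> = <v, u_j> / sqrt(<u_j, u_j>), so |<v, e_j>|^2 = <v, u_j>^2 / <u_j, u_j>.
Coefficients: <v, e_1> = -4/sqrt(9), <v, e_2> = 14/sqrt(153).
Square and sum: Σ |<v, e_j>|^2 = 52/17.
Compute ||v||^2 = v·v = 4.
Deficit = 4 − 52/17 = 16/17 ≥ 0, confirming Bessel's inequality. (The deficit equals ||v − Σ <v,e_j> e_j||^2, the squared distance from v to span{e_j}.)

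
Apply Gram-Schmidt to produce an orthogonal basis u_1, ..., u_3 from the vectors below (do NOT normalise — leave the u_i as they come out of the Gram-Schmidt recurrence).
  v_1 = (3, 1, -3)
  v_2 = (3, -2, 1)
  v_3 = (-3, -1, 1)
Orthogonal basis:
  u_1 = (3, 1, -3)
  u_2 = (45/19, -42/19, 31/19)
  u_3 = (-9/25, -108/125, -81/125)

Apply the Gram-Schmidt recurrence
  u_1 = v_1
  u_i = v_i − Σ_{j<i} ((v_i · u_j) / (u_j · u_j)) · u_j.

Step by step this gives:
  u_1 = (3, 1, -3)
  u_2 = (45/19, -42/19, 31/19)
  u_3 = (-9/25, -108/125, -81/125)

Orthogonality check:
  u_2 · u_1 = 0 (should be 0)
  u_3 · u_1 = 0 (should be 0)
  u_3 · u_2 = 0 (should be 0)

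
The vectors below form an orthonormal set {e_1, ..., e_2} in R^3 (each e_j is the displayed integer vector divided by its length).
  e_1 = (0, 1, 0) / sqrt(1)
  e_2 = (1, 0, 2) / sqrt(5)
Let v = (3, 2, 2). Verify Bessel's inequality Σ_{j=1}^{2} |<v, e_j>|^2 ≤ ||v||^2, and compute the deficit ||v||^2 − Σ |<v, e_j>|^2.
Σ |<v, e_j>|^2 = 69/5; ||v||^2 = 17; deficit = 16/5

Write each e_j = u_j / sqrt(<u_j, u_j>) where u_j is the displayed integer vector. Then <v, e_j> = <v, u_j> / sqrt(<u_j, u_j>), so |<v, e_j>|^2 = <v, u_j>^2 / <u_j, u_j>.
Coefficients: <v, e_1> = 2/sqrt(1), <v, e_2> = 7/sqrt(5).
Square and sum: Σ |<v, e_j>|^2 = 69/5.
Compute ||v||^2 = v·v = 17.
Deficit = 17 − 69/5 = 16/5 ≥ 0, confirming Bessel's inequality. (The deficit equals ||v − Σ <v,e_j> e_j||^2, the squared distance from v to span{e_j}.)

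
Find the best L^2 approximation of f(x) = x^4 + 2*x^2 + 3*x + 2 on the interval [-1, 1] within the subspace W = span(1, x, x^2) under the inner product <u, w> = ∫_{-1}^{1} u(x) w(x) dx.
g(x) = 20*x^2/7 + 3*x + 67/35

The best approximation g ∈ W is the orthogonal projection of f onto W. Writing g = a_0 + a_1 x + a_2 x^2, the coefficients solve the normal equations G · a = b where
  G_{ij} = <φ_i, φ_j> and b_i = <f, φ_i>, with φ_0 = 1, φ_1 = x, φ_2 = x^2.
G =
  [2, 0, 2/3]
  [0, 2/3, 0]
  [2/3, 0, 2/5],
b = (86/15, 2, 254/105).
Solving gives a_0 = 67/35, a_1 = 3, a_2 = 20/7, so
  g(x) = 20*x^2/7 + 3*x + 67/35.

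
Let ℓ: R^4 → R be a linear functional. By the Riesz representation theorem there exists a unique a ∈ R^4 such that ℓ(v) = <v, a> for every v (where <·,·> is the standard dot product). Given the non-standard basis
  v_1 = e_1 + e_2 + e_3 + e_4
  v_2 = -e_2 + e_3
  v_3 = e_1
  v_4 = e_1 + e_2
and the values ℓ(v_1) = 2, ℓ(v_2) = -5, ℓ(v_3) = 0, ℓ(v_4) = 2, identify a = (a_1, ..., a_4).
a = (0, 2, -3, 3)

Write a = (a_1, ..., a_4) in the standard basis. For each basis vector v_i, ℓ(v_i) = <v_i, a> is a linear equation in the a_j's. Collect the n equations into a matrix system V a = ℓ, where row i of V is v_i (expressed in the standard basis). Since V is invertible (lower-triangular with 1s on the diagonal, up to permutation), solve by back-substitution:
  V =
[[1, 1, 1, 1],
 [0, -1, 1, 0],
 [1, 0, 0, 0],
 [1, 1, 0, 0]]
  V a = (2, -5, 0, 2)
Solving gives a = (0, 2, -3, 3).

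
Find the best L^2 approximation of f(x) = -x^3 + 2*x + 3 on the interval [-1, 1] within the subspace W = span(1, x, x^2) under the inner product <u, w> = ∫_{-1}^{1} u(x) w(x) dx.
g(x) = 7*x/5 + 3

The best approximation g ∈ W is the orthogonal projection of f onto W. Writing g = a_0 + a_1 x + a_2 x^2, the coefficients solve the normal equations G · a = b where
  G_{ij} = <φ_i, φ_j> and b_i = <f, φ_i>, with φ_0 = 1, φ_1 = x, φ_2 = x^2.
G =
  [2, 0, 2/3]
  [0, 2/3, 0]
  [2/3, 0, 2/5],
b = (6, 14/15, 2).
Solving gives a_0 = 3, a_1 = 7/5, a_2 = 0, so
  g(x) = 7*x/5 + 3.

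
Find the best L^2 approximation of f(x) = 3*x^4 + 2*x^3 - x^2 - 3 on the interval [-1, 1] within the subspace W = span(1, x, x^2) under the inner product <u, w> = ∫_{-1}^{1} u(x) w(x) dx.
g(x) = 11*x^2/7 + 6*x/5 - 114/35

The best approximation g ∈ W is the orthogonal projection of f onto W. Writing g = a_0 + a_1 x + a_2 x^2, the coefficients solve the normal equations G · a = b where
  G_{ij} = <φ_i, φ_j> and b_i = <f, φ_i>, with φ_0 = 1, φ_1 = x, φ_2 = x^2.
G =
  [2, 0, 2/3]
  [0, 2/3, 0]
  [2/3, 0, 2/5],
b = (-82/15, 4/5, -54/35).
Solving gives a_0 = -114/35, a_1 = 6/5, a_2 = 11/7, so
  g(x) = 11*x^2/7 + 6*x/5 - 114/35.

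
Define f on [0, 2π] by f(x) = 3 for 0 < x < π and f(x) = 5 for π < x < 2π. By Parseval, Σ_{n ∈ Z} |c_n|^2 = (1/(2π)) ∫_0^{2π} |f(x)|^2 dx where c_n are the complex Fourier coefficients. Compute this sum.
Σ |c_n|^2 = 17

Parseval equates the L^2 energy of f (normalised by 1/(2π)) with the ℓ^2 sum of its Fourier coefficients: (1/(2π)) ∫_0^{2π} |f|^2 = Σ |c_n|^2.
Compute the left side: (1/(2π)) [∫_0^π 3^2 dx + ∫_π^{2π} 5^2 dx] = (1/(2π)) · (9π + 25π) = (9 + 25)/2 = 17.
So Σ_{n ∈ Z} |c_n|^2 = 17.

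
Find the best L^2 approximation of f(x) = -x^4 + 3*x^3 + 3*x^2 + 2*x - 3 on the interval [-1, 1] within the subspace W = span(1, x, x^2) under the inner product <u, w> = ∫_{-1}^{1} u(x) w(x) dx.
g(x) = 15*x^2/7 + 19*x/5 - 102/35

The best approximation g ∈ W is the orthogonal projection of f onto W. Writing g = a_0 + a_1 x + a_2 x^2, the coefficients solve the normal equations G · a = b where
  G_{ij} = <φ_i, φ_j> and b_i = <f, φ_i>, with φ_0 = 1, φ_1 = x, φ_2 = x^2.
G =
  [2, 0, 2/3]
  [0, 2/3, 0]
  [2/3, 0, 2/5],
b = (-22/5, 38/15, -38/35).
Solving gives a_0 = -102/35, a_1 = 19/5, a_2 = 15/7, so
  g(x) = 15*x^2/7 + 19*x/5 - 102/35.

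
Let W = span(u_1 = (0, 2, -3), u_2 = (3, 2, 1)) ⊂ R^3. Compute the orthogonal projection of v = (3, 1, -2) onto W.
proj_W(v) = (327/181, 424/181, -200/181)

Set up U = [u_1 | ... | u_2] ∈ R^(3×2). The projector onto W = col(U) is P = U (U^T U)^(-1) U^T.
Compute U^T U =
  [13, 1]
  [1, 14],
and U^T v = (8, 9).
Solve U^T U · c = U^T v for the coefficients: c = (103/181, 109/181). The projection is proj_W(v) = U c.
Check: (v - proj_W(v)) · u_1 = 0  (should be 0).
Check: (v - proj_W(v)) · u_2 = 0  (should be 0).
Result: proj_W(v) = (327/181, 424/181, -200/181).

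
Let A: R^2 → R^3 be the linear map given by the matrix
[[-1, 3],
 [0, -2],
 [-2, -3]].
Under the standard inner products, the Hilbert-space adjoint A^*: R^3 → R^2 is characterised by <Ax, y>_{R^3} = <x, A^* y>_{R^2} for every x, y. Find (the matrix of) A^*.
A^* = A^T =
[[-1, 0, -2],
 [3, -2, -3]]

For real matrices with standard dot products, the defining identity <Ax, y> = <x, A^* y> gives (Ax)^T y = x^T (A^*) y, i.e. x^T A^T y = x^T (A^*) y. Since this holds for all x, y, we must have A^* = A^T. Therefore
A^* =
[[-1, 0, -2],
 [3, -2, -3]].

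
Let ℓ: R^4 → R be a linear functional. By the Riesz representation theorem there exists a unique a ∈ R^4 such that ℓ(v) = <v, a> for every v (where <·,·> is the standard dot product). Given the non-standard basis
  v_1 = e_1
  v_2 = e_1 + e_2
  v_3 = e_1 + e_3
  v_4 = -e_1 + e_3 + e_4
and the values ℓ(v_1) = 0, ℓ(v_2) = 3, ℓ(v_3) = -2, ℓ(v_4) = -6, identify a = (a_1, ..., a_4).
a = (0, 3, -2, -4)

Write a = (a_1, ..., a_4) in the standard basis. For each basis vector v_i, ℓ(v_i) = <v_i, a> is a linear equation in the a_j's. Collect the n equations into a matrix system V a = ℓ, where row i of V is v_i (expressed in the standard basis). Since V is invertible (lower-triangular with 1s on the diagonal, up to permutation), solve by back-substitution:
  V =
[[1, 0, 0, 0],
 [1, 1, 0, 0],
 [1, 0, 1, 0],
 [-1, 0, 1, 1]]
  V a = (0, 3, -2, -6)
Solving gives a = (0, 3, -2, -4).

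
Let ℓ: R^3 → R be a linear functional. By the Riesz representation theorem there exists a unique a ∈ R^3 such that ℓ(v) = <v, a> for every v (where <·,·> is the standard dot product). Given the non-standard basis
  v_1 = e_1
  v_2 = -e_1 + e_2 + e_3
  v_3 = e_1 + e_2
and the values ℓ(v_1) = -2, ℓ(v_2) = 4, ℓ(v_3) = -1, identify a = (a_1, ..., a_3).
a = (-2, 1, 1)

Write a = (a_1, ..., a_3) in the standard basis. For each basis vector v_i, ℓ(v_i) = <v_i, a> is a linear equation in the a_j's. Collect the n equations into a matrix system V a = ℓ, where row i of V is v_i (expressed in the standard basis). Since V is invertible (lower-triangular with 1s on the diagonal, up to permutation), solve by back-substitution:
  V =
[[1, 0, 0],
 [-1, 1, 1],
 [1, 1, 0]]
  V a = (-2, 4, -1)
Solving gives a = (-2, 1, 1).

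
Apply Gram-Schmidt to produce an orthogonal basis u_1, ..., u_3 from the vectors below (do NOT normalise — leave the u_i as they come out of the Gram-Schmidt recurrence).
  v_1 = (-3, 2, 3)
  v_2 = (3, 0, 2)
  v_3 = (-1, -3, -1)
Orthogonal basis:
  u_1 = (-3, 2, 3)
  u_2 = (57/22, 3/11, 53/22)
  u_3 = (-172/277, -645/277, 258/277)

Apply the Gram-Schmidt recurrence
  u_1 = v_1
  u_i = v_i − Σ_{j<i} ((v_i · u_j) / (u_j · u_j)) · u_j.

Step by step this gives:
  u_1 = (-3, 2, 3)
  u_2 = (57/22, 3/11, 53/22)
  u_3 = (-172/277, -645/277, 258/277)

Orthogonality check:
  u_2 · u_1 = 0 (should be 0)
  u_3 · u_1 = 0 (should be 0)
  u_3 · u_2 = 0 (should be 0)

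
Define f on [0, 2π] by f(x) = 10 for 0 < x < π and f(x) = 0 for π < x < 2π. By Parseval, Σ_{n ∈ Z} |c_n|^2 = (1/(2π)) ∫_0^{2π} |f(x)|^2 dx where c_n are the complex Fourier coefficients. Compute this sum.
Σ |c_n|^2 = 50

Parseval equates the L^2 energy of f (normalised by 1/(2π)) with the ℓ^2 sum of its Fourier coefficients: (1/(2π)) ∫_0^{2π} |f|^2 = Σ |c_n|^2.
Compute the left side: (1/(2π)) [∫_0^π 10^2 dx + ∫_π^{2π} 0^2 dx] = (1/(2π)) · (100π + 0π) = (100 + 0)/2 = 50.
So Σ_{n ∈ Z} |c_n|^2 = 50.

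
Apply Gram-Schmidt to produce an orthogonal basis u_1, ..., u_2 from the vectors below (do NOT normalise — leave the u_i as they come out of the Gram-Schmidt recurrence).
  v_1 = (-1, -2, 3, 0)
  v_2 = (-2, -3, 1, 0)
Orthogonal basis:
  u_1 = (-1, -2, 3, 0)
  u_2 = (-17/14, -10/7, -19/14, 0)

Apply the Gram-Schmidt recurrence
  u_1 = v_1
  u_i = v_i − Σ_{j<i} ((v_i · u_j) / (u_j · u_j)) · u_j.

Step by step this gives:
  u_1 = (-1, -2, 3, 0)
  u_2 = (-17/14, -10/7, -19/14, 0)

Orthogonality check:
  u_2 · u_1 = 0 (should be 0)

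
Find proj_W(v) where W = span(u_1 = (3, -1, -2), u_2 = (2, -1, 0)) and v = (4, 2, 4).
proj_W(v) = (44/21, -38/21, 64/21)

Set up U = [u_1 | ... | u_2] ∈ R^(3×2). The projector onto W = col(U) is P = U (U^T U)^(-1) U^T.
Compute U^T U =
  [14, 7]
  [7, 5],
and U^T v = (2, 6).
Solve U^T U · c = U^T v for the coefficients: c = (-32/21, 10/3). The projection is proj_W(v) = U c.
Check: (v - proj_W(v)) · u_1 = 0  (should be 0).
Check: (v - proj_W(v)) · u_2 = 0  (should be 0).
Result: proj_W(v) = (44/21, -38/21, 64/21).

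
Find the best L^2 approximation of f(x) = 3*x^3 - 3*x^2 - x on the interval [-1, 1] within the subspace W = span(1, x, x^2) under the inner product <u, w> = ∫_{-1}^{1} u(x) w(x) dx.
g(x) = -3*x^2 + 4*x/5

The best approximation g ∈ W is the orthogonal projection of f onto W. Writing g = a_0 + a_1 x + a_2 x^2, the coefficients solve the normal equations G · a = b where
  G_{ij} = <φ_i, φ_j> and b_i = <f, φ_i>, with φ_0 = 1, φ_1 = x, φ_2 = x^2.
G =
  [2, 0, 2/3]
  [0, 2/3, 0]
  [2/3, 0, 2/5],
b = (-2, 8/15, -6/5).
Solving gives a_0 = 0, a_1 = 4/5, a_2 = -3, so
  g(x) = -3*x^2 + 4*x/5.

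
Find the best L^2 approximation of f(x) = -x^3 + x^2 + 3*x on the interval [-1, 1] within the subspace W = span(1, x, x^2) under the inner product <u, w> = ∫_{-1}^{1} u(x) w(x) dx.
g(x) = x^2 + 12*x/5

The best approximation g ∈ W is the orthogonal projection of f onto W. Writing g = a_0 + a_1 x + a_2 x^2, the coefficients solve the normal equations G · a = b where
  G_{ij} = <φ_i, φ_j> and b_i = <f, φ_i>, with φ_0 = 1, φ_1 = x, φ_2 = x^2.
G =
  [2, 0, 2/3]
  [0, 2/3, 0]
  [2/3, 0, 2/5],
b = (2/3, 8/5, 2/5).
Solving gives a_0 = 0, a_1 = 12/5, a_2 = 1, so
  g(x) = x^2 + 12*x/5.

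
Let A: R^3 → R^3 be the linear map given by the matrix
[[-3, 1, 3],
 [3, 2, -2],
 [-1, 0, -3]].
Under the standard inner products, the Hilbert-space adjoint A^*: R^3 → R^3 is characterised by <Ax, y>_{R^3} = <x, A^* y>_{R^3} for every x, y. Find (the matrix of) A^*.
A^* = A^T =
[[-3, 3, -1],
 [1, 2, 0],
 [3, -2, -3]]

For real matrices with standard dot products, the defining identity <Ax, y> = <x, A^* y> gives (Ax)^T y = x^T (A^*) y, i.e. x^T A^T y = x^T (A^*) y. Since this holds for all x, y, we must have A^* = A^T. Therefore
A^* =
[[-3, 3, -1],
 [1, 2, 0],
 [3, -2, -3]].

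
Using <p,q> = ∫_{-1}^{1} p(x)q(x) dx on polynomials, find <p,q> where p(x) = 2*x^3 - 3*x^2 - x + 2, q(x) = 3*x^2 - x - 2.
<p,q> = -56/15

Expand the product: p(x)·q(x) = 6*x^5 - 11*x^4 - 4*x^3 + 13*x^2 - 4.
∫_{-1}^{1} of each monomial x^k gives [2/(k+1) if k even, 0 if k odd]. Integrating term-by-term (or equivalently evaluating the antiderivative F(x) = x^6 - 11*x^5/5 - x^4 + 13*x^3/3 - 4*x at the endpoints):
  F(1) − F(−1) = -28/15 − (28/15) = -56/15.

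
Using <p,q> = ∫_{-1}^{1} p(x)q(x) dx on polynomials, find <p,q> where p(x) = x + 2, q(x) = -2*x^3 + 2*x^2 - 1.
<p,q> = -32/15

Expand the product: p(x)·q(x) = -2*x^4 - 2*x^3 + 4*x^2 - x - 2.
∫_{-1}^{1} of each monomial x^k gives [2/(k+1) if k even, 0 if k odd]. Integrating term-by-term (or equivalently evaluating the antiderivative F(x) = -2*x^5/5 - x^4/2 + 4*x^3/3 - x^2/2 - 2*x at the endpoints):
  F(1) − F(−1) = -31/15 − (1/15) = -32/15.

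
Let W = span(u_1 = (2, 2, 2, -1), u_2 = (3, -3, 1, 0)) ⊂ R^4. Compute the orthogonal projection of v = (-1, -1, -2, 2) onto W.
proj_W(v) = (-130/81, -118/81, -14/9, 62/81)

Set up U = [u_1 | ... | u_2] ∈ R^(4×2). The projector onto W = col(U) is P = U (U^T U)^(-1) U^T.
Compute U^T U =
  [13, 2]
  [2, 19],
and U^T v = (-10, -2).
Solve U^T U · c = U^T v for the coefficients: c = (-62/81, -2/81). The projection is proj_W(v) = U c.
Check: (v - proj_W(v)) · u_1 = 0  (should be 0).
Check: (v - proj_W(v)) · u_2 = 0  (should be 0).
Result: proj_W(v) = (-130/81, -118/81, -14/9, 62/81).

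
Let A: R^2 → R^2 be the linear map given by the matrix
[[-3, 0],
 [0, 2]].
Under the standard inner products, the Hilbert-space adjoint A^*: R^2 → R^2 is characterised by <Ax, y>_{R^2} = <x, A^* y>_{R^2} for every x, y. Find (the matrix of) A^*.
A^* = A^T =
[[-3, 0],
 [0, 2]]

For real matrices with standard dot products, the defining identity <Ax, y> = <x, A^* y> gives (Ax)^T y = x^T (A^*) y, i.e. x^T A^T y = x^T (A^*) y. Since this holds for all x, y, we must have A^* = A^T. Therefore
A^* =
[[-3, 0],
 [0, 2]].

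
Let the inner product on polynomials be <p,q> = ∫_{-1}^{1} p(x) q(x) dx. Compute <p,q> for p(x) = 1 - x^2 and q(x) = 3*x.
<p,q> = 0

Expand the product: p(x)·q(x) = -3*x^3 + 3*x.
∫_{-1}^{1} of each monomial x^k gives [2/(k+1) if k even, 0 if k odd]. Integrating term-by-term (or equivalently evaluating the antiderivative F(x) = -3*x^4/4 + 3*x^2/2 at the endpoints):
  F(1) − F(−1) = 3/4 − (3/4) = 0.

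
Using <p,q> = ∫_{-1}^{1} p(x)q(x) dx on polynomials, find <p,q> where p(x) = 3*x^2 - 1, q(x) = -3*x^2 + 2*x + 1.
<p,q> = -8/5

Expand the product: p(x)·q(x) = -9*x^4 + 6*x^3 + 6*x^2 - 2*x - 1.
∫_{-1}^{1} of each monomial x^k gives [2/(k+1) if k even, 0 if k odd]. Integrating term-by-term (or equivalently evaluating the antiderivative F(x) = -9*x^5/5 + 3*x^4/2 + 2*x^3 - x^2 - x at the endpoints):
  F(1) − F(−1) = -3/10 − (13/10) = -8/5.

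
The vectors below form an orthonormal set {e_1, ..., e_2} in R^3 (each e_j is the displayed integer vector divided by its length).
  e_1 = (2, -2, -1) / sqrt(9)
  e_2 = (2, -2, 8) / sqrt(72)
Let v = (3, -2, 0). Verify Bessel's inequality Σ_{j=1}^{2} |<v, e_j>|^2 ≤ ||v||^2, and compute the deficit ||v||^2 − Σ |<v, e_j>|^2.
Σ |<v, e_j>|^2 = 25/2; ||v||^2 = 13; deficit = 1/2

Write each e_j = u_j / sqrt(<u_j, u_j>) where u_j is the displayed integer vector. Then <v, e_j> = <v, u_j> / sqrt(<u_j, u_j>), so |<v, e_j>|^2 = <v, u_j>^2 / <u_j, u_j>.
Coefficients: <v, e_1> = 10/sqrt(9), <v, e_2> = 10/sqrt(72).
Square and sum: Σ |<v, e_j>|^2 = 25/2.
Compute ||v||^2 = v·v = 13.
Deficit = 13 − 25/2 = 1/2 ≥ 0, confirming Bessel's inequality. (The deficit equals ||v − Σ <v,e_j> e_j||^2, the squared distance from v to span{e_j}.)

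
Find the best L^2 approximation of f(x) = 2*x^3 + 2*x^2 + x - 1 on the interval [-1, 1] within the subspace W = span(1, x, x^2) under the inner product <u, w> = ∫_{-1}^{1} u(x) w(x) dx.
g(x) = 2*x^2 + 11*x/5 - 1

The best approximation g ∈ W is the orthogonal projection of f onto W. Writing g = a_0 + a_1 x + a_2 x^2, the coefficients solve the normal equations G · a = b where
  G_{ij} = <φ_i, φ_j> and b_i = <f, φ_i>, with φ_0 = 1, φ_1 = x, φ_2 = x^2.
G =
  [2, 0, 2/3]
  [0, 2/3, 0]
  [2/3, 0, 2/5],
b = (-2/3, 22/15, 2/15).
Solving gives a_0 = -1, a_1 = 11/5, a_2 = 2, so
  g(x) = 2*x^2 + 11*x/5 - 1.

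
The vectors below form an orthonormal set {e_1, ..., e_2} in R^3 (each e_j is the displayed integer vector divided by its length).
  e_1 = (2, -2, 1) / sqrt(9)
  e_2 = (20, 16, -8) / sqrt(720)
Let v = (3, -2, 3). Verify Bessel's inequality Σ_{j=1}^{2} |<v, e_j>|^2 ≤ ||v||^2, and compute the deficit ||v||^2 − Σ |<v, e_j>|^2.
Σ |<v, e_j>|^2 = 94/5; ||v||^2 = 22; deficit = 16/5

Write each e_j = u_j / sqrt(<u_j, u_j>) where u_j is the displayed integer vector. Then <v, e_j> = <v, u_j> / sqrt(<u_j, u_j>), so |<v, e_j>|^2 = <v, u_j>^2 / <u_j, u_j>.
Coefficients: <v, e_1> = 13/sqrt(9), <v, e_2> = 4/sqrt(720).
Square and sum: Σ |<v, e_j>|^2 = 94/5.
Compute ||v||^2 = v·v = 22.
Deficit = 22 − 94/5 = 16/5 ≥ 0, confirming Bessel's inequality. (The deficit equals ||v − Σ <v,e_j> e_j||^2, the squared distance from v to span{e_j}.)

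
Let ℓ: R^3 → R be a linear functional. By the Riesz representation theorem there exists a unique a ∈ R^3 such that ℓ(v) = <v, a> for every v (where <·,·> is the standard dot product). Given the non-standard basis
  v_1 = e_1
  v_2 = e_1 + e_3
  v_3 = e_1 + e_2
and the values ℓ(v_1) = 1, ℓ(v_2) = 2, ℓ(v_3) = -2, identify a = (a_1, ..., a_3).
a = (1, -3, 1)

Write a = (a_1, ..., a_3) in the standard basis. For each basis vector v_i, ℓ(v_i) = <v_i, a> is a linear equation in the a_j's. Collect the n equations into a matrix system V a = ℓ, where row i of V is v_i (expressed in the standard basis). Since V is invertible (lower-triangular with 1s on the diagonal, up to permutation), solve by back-substitution:
  V =
[[1, 0, 0],
 [1, 0, 1],
 [1, 1, 0]]
  V a = (1, 2, -2)
Solving gives a = (1, -3, 1).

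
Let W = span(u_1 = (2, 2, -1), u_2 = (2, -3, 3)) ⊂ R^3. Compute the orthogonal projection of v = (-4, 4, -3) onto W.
proj_W(v) = (-650/173, 580/173, -659/173)

Set up U = [u_1 | ... | u_2] ∈ R^(3×2). The projector onto W = col(U) is P = U (U^T U)^(-1) U^T.
Compute U^T U =
  [9, -5]
  [-5, 22],
and U^T v = (3, -29).
Solve U^T U · c = U^T v for the coefficients: c = (-79/173, -246/173). The projection is proj_W(v) = U c.
Check: (v - proj_W(v)) · u_1 = 0  (should be 0).
Check: (v - proj_W(v)) · u_2 = 0  (should be 0).
Result: proj_W(v) = (-650/173, 580/173, -659/173).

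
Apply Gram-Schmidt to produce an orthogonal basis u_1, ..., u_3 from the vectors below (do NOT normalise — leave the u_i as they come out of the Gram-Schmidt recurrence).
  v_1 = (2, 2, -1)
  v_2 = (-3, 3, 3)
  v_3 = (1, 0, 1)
Orthogonal basis:
  u_1 = (2, 2, -1)
  u_2 = (-7/3, 11/3, 8/3)
  u_3 = (21/26, -7/26, 14/13)

Apply the Gram-Schmidt recurrence
  u_1 = v_1
  u_i = v_i − Σ_{j<i} ((v_i · u_j) / (u_j · u_j)) · u_j.

Step by step this gives:
  u_1 = (2, 2, -1)
  u_2 = (-7/3, 11/3, 8/3)
  u_3 = (21/26, -7/26, 14/13)

Orthogonality check:
  u_2 · u_1 = 0 (should be 0)
  u_3 · u_1 = 0 (should be 0)
  u_3 · u_2 = 0 (should be 0)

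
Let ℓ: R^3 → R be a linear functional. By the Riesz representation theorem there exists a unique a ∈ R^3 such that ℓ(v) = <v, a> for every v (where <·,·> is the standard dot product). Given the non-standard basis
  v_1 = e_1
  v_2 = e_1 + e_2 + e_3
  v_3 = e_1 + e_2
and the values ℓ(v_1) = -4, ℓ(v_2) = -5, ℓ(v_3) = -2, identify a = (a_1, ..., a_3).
a = (-4, 2, -3)

Write a = (a_1, ..., a_3) in the standard basis. For each basis vector v_i, ℓ(v_i) = <v_i, a> is a linear equation in the a_j's. Collect the n equations into a matrix system V a = ℓ, where row i of V is v_i (expressed in the standard basis). Since V is invertible (lower-triangular with 1s on the diagonal, up to permutation), solve by back-substitution:
  V =
[[1, 0, 0],
 [1, 1, 1],
 [1, 1, 0]]
  V a = (-4, -5, -2)
Solving gives a = (-4, 2, -3).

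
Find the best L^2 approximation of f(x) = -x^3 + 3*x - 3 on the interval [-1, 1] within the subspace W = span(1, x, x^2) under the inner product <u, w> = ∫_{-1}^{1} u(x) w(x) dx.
g(x) = 12*x/5 - 3

The best approximation g ∈ W is the orthogonal projection of f onto W. Writing g = a_0 + a_1 x + a_2 x^2, the coefficients solve the normal equations G · a = b where
  G_{ij} = <φ_i, φ_j> and b_i = <f, φ_i>, with φ_0 = 1, φ_1 = x, φ_2 = x^2.
G =
  [2, 0, 2/3]
  [0, 2/3, 0]
  [2/3, 0, 2/5],
b = (-6, 8/5, -2).
Solving gives a_0 = -3, a_1 = 12/5, a_2 = 0, so
  g(x) = 12*x/5 - 3.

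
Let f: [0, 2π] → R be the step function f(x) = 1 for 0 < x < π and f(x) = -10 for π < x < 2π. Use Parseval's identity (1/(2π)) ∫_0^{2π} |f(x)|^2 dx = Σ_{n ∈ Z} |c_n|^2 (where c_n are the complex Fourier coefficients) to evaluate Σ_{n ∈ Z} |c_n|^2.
Σ |c_n|^2 = 101/2

Parseval equates the L^2 energy of f (normalised by 1/(2π)) with the ℓ^2 sum of its Fourier coefficients: (1/(2π)) ∫_0^{2π} |f|^2 = Σ |c_n|^2.
Compute the left side: (1/(2π)) [∫_0^π 1^2 dx + ∫_π^{2π} (-10)^2 dx] = (1/(2π)) · (1π + 100π) = (1 + 100)/2 = 101/2.
So Σ_{n ∈ Z} |c_n|^2 = 101/2.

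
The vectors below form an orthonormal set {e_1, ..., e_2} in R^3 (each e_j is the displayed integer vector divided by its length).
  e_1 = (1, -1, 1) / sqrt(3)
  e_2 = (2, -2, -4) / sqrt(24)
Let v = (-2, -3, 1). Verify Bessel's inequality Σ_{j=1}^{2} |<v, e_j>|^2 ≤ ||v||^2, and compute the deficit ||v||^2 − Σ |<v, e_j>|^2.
Σ |<v, e_j>|^2 = 3/2; ||v||^2 = 14; deficit = 25/2

Write each e_j = u_j / sqrt(<u_j, u_j>) where u_j is the displayed integer vector. Then <v, e_j> = <v, u_j> / sqrt(<u_j, u_j>), so |<v, e_j>|^2 = <v, u_j>^2 / <u_j, u_j>.
Coefficients: <v, e_1> = 2/sqrt(3), <v, e_2> = -2/sqrt(24).
Square and sum: Σ |<v, e_j>|^2 = 3/2.
Compute ||v||^2 = v·v = 14.
Deficit = 14 − 3/2 = 25/2 ≥ 0, confirming Bessel's inequality. (The deficit equals ||v − Σ <v,e_j> e_j||^2, the squared distance from v to span{e_j}.)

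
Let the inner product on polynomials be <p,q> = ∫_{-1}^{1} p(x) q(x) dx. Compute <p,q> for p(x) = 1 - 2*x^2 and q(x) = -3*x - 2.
<p,q> = -4/3

Expand the product: p(x)·q(x) = 6*x^3 + 4*x^2 - 3*x - 2.
∫_{-1}^{1} of each monomial x^k gives [2/(k+1) if k even, 0 if k odd]. Integrating term-by-term (or equivalently evaluating the antiderivative F(x) = 3*x^4/2 + 4*x^3/3 - 3*x^2/2 - 2*x at the endpoints):
  F(1) − F(−1) = -2/3 − (2/3) = -4/3.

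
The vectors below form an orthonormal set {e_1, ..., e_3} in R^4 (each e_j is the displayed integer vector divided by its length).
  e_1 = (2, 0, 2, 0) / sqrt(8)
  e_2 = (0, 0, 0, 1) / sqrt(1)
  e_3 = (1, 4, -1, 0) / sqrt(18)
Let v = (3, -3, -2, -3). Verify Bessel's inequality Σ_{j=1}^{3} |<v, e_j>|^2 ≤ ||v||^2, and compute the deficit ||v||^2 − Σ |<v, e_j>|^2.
Σ |<v, e_j>|^2 = 110/9; ||v||^2 = 31; deficit = 169/9

Write each e_j = u_j / sqrt(<u_j, u_j>) where u_j is the displayed integer vector. Then <v, e_j> = <v, u_j> / sqrt(<u_j, u_j>), so |<v, e_j>|^2 = <v, u_j>^2 / <u_j, u_j>.
Coefficients: <v, e_1> = 2/sqrt(8), <v, e_2> = -3/sqrt(1), <v, e_3> = -7/sqrt(18).
Square and sum: Σ |<v, e_j>|^2 = 110/9.
Compute ||v||^2 = v·v = 31.
Deficit = 31 − 110/9 = 169/9 ≥ 0, confirming Bessel's inequality. (The deficit equals ||v − Σ <v,e_j> e_j||^2, the squared distance from v to span{e_j}.)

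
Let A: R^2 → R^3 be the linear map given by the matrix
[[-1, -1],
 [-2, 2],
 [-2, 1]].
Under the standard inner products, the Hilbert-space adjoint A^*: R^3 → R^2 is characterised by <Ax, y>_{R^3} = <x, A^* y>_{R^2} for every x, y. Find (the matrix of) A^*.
A^* = A^T =
[[-1, -2, -2],
 [-1, 2, 1]]

For real matrices with standard dot products, the defining identity <Ax, y> = <x, A^* y> gives (Ax)^T y = x^T (A^*) y, i.e. x^T A^T y = x^T (A^*) y. Since this holds for all x, y, we must have A^* = A^T. Therefore
A^* =
[[-1, -2, -2],
 [-1, 2, 1]].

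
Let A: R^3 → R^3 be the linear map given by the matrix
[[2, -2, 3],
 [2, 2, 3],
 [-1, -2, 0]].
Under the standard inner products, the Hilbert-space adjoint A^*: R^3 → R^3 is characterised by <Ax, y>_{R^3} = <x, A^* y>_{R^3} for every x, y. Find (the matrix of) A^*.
A^* = A^T =
[[2, 2, -1],
 [-2, 2, -2],
 [3, 3, 0]]

For real matrices with standard dot products, the defining identity <Ax, y> = <x, A^* y> gives (Ax)^T y = x^T (A^*) y, i.e. x^T A^T y = x^T (A^*) y. Since this holds for all x, y, we must have A^* = A^T. Therefore
A^* =
[[2, 2, -1],
 [-2, 2, -2],
 [3, 3, 0]].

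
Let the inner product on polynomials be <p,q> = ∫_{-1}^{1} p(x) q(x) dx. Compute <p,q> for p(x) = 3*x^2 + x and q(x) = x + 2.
<p,q> = 14/3

Expand the product: p(x)·q(x) = 3*x^3 + 7*x^2 + 2*x.
∫_{-1}^{1} of each monomial x^k gives [2/(k+1) if k even, 0 if k odd]. Integrating term-by-term (or equivalently evaluating the antiderivative F(x) = 3*x^4/4 + 7*x^3/3 + x^2 at the endpoints):
  F(1) − F(−1) = 49/12 − (-7/12) = 14/3.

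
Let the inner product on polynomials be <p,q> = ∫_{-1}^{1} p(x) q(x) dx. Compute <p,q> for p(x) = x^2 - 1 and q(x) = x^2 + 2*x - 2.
<p,q> = 12/5

Expand the product: p(x)·q(x) = x^4 + 2*x^3 - 3*x^2 - 2*x + 2.
∫_{-1}^{1} of each monomial x^k gives [2/(k+1) if k even, 0 if k odd]. Integrating term-by-term (or equivalently evaluating the antiderivative F(x) = x^5/5 + x^4/2 - x^3 - x^2 + 2*x at the endpoints):
  F(1) − F(−1) = 7/10 − (-17/10) = 12/5.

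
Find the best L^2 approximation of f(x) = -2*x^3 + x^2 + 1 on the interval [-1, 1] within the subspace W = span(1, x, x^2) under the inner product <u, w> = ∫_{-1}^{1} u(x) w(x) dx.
g(x) = x^2 - 6*x/5 + 1

The best approximation g ∈ W is the orthogonal projection of f onto W. Writing g = a_0 + a_1 x + a_2 x^2, the coefficients solve the normal equations G · a = b where
  G_{ij} = <φ_i, φ_j> and b_i = <f, φ_i>, with φ_0 = 1, φ_1 = x, φ_2 = x^2.
G =
  [2, 0, 2/3]
  [0, 2/3, 0]
  [2/3, 0, 2/5],
b = (8/3, -4/5, 16/15).
Solving gives a_0 = 1, a_1 = -6/5, a_2 = 1, so
  g(x) = x^2 - 6*x/5 + 1.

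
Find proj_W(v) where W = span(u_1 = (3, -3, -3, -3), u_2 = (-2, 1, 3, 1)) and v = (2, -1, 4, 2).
proj_W(v) = (-12/11, -3/11, 27/11, -3/11)

Set up U = [u_1 | ... | u_2] ∈ R^(4×2). The projector onto W = col(U) is P = U (U^T U)^(-1) U^T.
Compute U^T U =
  [36, -21]
  [-21, 15],
and U^T v = (-9, 9).
Solve U^T U · c = U^T v for the coefficients: c = (6/11, 15/11). The projection is proj_W(v) = U c.
Check: (v - proj_W(v)) · u_1 = 0  (should be 0).
Check: (v - proj_W(v)) · u_2 = 0  (should be 0).
Result: proj_W(v) = (-12/11, -3/11, 27/11, -3/11).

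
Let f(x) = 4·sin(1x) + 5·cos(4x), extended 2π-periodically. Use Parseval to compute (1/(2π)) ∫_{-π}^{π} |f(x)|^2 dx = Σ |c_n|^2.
Σ |c_n|^2 = 41/2

Expand |f|^2 and use orthogonality of {sin(nx), cos(mx)} on [-π, π]:
  ∫_{-π}^{π} sin(nx)^2 dx = π, ∫ cos(mx)^2 dx = π, and cross terms integrate to 0.
So ∫_{-π}^{π} f(x)^2 dx = 4^2 · π + 5^2 · π = (16 + 25)π.
Divide by 2π: (16 + 25)/2 = 41/2.
By Parseval, this equals Σ |c_n|^2.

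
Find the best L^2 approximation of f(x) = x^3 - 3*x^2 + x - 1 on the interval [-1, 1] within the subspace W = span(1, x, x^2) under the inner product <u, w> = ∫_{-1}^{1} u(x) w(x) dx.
g(x) = -3*x^2 + 8*x/5 - 1

The best approximation g ∈ W is the orthogonal projection of f onto W. Writing g = a_0 + a_1 x + a_2 x^2, the coefficients solve the normal equations G · a = b where
  G_{ij} = <φ_i, φ_j> and b_i = <f, φ_i>, with φ_0 = 1, φ_1 = x, φ_2 = x^2.
G =
  [2, 0, 2/3]
  [0, 2/3, 0]
  [2/3, 0, 2/5],
b = (-4, 16/15, -28/15).
Solving gives a_0 = -1, a_1 = 8/5, a_2 = -3, so
  g(x) = -3*x^2 + 8*x/5 - 1.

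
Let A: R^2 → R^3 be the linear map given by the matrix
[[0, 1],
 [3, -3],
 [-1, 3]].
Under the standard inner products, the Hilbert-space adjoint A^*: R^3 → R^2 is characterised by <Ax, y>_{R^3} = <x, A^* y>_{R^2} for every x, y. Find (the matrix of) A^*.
A^* = A^T =
[[0, 3, -1],
 [1, -3, 3]]

For real matrices with standard dot products, the defining identity <Ax, y> = <x, A^* y> gives (Ax)^T y = x^T (A^*) y, i.e. x^T A^T y = x^T (A^*) y. Since this holds for all x, y, we must have A^* = A^T. Therefore
A^* =
[[0, 3, -1],
 [1, -3, 3]].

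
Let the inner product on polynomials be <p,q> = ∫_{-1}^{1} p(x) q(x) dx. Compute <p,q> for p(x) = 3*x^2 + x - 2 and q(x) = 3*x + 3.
<p,q> = -4

Expand the product: p(x)·q(x) = 9*x^3 + 12*x^2 - 3*x - 6.
∫_{-1}^{1} of each monomial x^k gives [2/(k+1) if k even, 0 if k odd]. Integrating term-by-term (or equivalently evaluating the antiderivative F(x) = 9*x^4/4 + 4*x^3 - 3*x^2/2 - 6*x at the endpoints):
  F(1) − F(−1) = -5/4 − (11/4) = -4.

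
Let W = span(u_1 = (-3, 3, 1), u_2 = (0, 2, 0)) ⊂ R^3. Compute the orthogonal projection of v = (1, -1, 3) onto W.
proj_W(v) = (0, -1, 0)

Set up U = [u_1 | ... | u_2] ∈ R^(3×2). The projector onto W = col(U) is P = U (U^T U)^(-1) U^T.
Compute U^T U =
  [19, 6]
  [6, 4],
and U^T v = (-3, -2).
Solve U^T U · c = U^T v for the coefficients: c = (0, -1/2). The projection is proj_W(v) = U c.
Check: (v - proj_W(v)) · u_1 = 0  (should be 0).
Check: (v - proj_W(v)) · u_2 = 0  (should be 0).
Result: proj_W(v) = (0, -1, 0).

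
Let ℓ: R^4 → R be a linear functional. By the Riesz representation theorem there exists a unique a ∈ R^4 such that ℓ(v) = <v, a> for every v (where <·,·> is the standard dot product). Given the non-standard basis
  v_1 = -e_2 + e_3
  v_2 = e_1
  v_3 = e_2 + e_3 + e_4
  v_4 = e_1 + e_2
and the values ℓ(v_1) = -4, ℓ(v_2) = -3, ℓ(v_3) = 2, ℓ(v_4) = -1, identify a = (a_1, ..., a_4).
a = (-3, 2, -2, 2)

Write a = (a_1, ..., a_4) in the standard basis. For each basis vector v_i, ℓ(v_i) = <v_i, a> is a linear equation in the a_j's. Collect the n equations into a matrix system V a = ℓ, where row i of V is v_i (expressed in the standard basis). Since V is invertible (lower-triangular with 1s on the diagonal, up to permutation), solve by back-substitution:
  V =
[[0, -1, 1, 0],
 [1, 0, 0, 0],
 [0, 1, 1, 1],
 [1, 1, 0, 0]]
  V a = (-4, -3, 2, -1)
Solving gives a = (-3, 2, -2, 2).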